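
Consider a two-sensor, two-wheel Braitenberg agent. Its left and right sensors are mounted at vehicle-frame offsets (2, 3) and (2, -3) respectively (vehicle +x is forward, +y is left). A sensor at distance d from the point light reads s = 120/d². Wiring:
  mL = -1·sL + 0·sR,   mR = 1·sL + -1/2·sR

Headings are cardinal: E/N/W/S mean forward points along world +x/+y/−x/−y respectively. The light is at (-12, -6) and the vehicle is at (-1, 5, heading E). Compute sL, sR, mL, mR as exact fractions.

24/73 120/233 -24/73 1212/17009

left sensor world pos  = (1, 8); dL² = 365
right sensor world pos = (1, 2); dR² = 233
sL = 120/365 = 24/73
sR = 120/233 = 120/233
mL = -1·sL + 0·sR = -24/73
mR = 1·sL + -1/2·sR = 1212/17009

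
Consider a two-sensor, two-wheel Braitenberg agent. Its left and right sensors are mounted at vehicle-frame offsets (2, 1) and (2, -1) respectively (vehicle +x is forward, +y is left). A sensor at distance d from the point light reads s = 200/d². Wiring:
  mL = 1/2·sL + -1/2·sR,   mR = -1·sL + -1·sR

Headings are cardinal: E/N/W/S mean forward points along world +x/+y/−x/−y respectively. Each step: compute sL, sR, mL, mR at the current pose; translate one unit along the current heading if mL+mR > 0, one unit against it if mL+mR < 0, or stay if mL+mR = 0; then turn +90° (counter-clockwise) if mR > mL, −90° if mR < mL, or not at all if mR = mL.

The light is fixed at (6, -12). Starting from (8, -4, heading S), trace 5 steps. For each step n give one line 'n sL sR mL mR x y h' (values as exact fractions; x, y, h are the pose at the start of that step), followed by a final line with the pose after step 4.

0 40/9 200/37 -160/333 -3280/333 8 -4 S
1 25/8 2 9/16 -41/8 8 -3 W
2 8/5 200/137 48/685 -2096/685 9 -3 N
3 100/53 100/37 -800/1961 -9000/1961 9 -4 E
4 40/9 200/37 -160/333 -3280/333 8 -4 S
final 8 -3 W

n=0: pose=(8,-4,S); sL=40/9, sR=200/37; mL=-160/333, mR=-3280/333; mL+mR=-3440/333 → advance -1; mR−mL=-1040/111 → turn -1·90°
n=1: pose=(8,-3,W); sL=25/8, sR=2; mL=9/16, mR=-41/8; mL+mR=-73/16 → advance -1; mR−mL=-91/16 → turn -1·90°
n=2: pose=(9,-3,N); sL=8/5, sR=200/137; mL=48/685, mR=-2096/685; mL+mR=-2048/685 → advance -1; mR−mL=-2144/685 → turn -1·90°
n=3: pose=(9,-4,E); sL=100/53, sR=100/37; mL=-800/1961, mR=-9000/1961; mL+mR=-9800/1961 → advance -1; mR−mL=-8200/1961 → turn -1·90°
n=4: pose=(8,-4,S); sL=40/9, sR=200/37; mL=-160/333, mR=-3280/333; mL+mR=-3440/333 → advance -1; mR−mL=-1040/111 → turn -1·90°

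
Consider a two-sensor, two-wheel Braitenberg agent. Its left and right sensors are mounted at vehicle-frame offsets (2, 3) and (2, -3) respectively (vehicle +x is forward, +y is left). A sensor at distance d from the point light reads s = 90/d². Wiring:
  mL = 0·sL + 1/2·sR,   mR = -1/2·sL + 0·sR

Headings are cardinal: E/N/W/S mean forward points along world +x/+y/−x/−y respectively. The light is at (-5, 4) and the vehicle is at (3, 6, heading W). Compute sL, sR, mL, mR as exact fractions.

left sensor world pos  = (1, 3); dL² = 37
right sensor world pos = (1, 9); dR² = 61
sL = 90/37 = 90/37
sR = 90/61 = 90/61
mL = 0·sL + 1/2·sR = 45/61
mR = -1/2·sL + 0·sR = -45/37

90/37 90/61 45/61 -45/37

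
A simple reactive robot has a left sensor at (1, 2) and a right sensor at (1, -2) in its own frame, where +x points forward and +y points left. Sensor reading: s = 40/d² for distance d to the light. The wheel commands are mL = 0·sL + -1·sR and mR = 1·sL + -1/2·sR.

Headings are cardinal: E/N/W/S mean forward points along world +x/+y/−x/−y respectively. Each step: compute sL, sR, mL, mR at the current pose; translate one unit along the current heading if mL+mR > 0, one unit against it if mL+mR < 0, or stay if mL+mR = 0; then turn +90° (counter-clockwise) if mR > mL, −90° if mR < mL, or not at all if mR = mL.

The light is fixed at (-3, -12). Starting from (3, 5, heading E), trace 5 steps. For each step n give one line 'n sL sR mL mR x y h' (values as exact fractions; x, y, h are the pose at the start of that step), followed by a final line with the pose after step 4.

n=0: pose=(3,5,E); sL=4/41, sR=20/137; mL=-20/137, mR=138/5617; mL+mR=-682/5617 → advance -1; mR−mL=958/5617 → turn +1·90°
n=1: pose=(2,5,N); sL=40/333, sR=40/373; mL=-40/373, mR=8260/124209; mL+mR=-5060/124209 → advance -1; mR−mL=21580/124209 → turn +1·90°
n=2: pose=(2,4,W); sL=10/53, sR=2/17; mL=-2/17, mR=117/901; mL+mR=11/901 → advance +1; mR−mL=223/901 → turn +1·90°
n=3: pose=(1,4,S); sL=40/261, sR=40/229; mL=-40/229, mR=3940/59769; mL+mR=-6500/59769 → advance -1; mR−mL=14380/59769 → turn +1·90°
n=4: pose=(1,5,E); sL=20/193, sR=4/25; mL=-4/25, mR=114/4825; mL+mR=-658/4825 → advance -1; mR−mL=886/4825 → turn +1·90°

0 4/41 20/137 -20/137 138/5617 3 5 E
1 40/333 40/373 -40/373 8260/124209 2 5 N
2 10/53 2/17 -2/17 117/901 2 4 W
3 40/261 40/229 -40/229 3940/59769 1 4 S
4 20/193 4/25 -4/25 114/4825 1 5 E
final 0 5 N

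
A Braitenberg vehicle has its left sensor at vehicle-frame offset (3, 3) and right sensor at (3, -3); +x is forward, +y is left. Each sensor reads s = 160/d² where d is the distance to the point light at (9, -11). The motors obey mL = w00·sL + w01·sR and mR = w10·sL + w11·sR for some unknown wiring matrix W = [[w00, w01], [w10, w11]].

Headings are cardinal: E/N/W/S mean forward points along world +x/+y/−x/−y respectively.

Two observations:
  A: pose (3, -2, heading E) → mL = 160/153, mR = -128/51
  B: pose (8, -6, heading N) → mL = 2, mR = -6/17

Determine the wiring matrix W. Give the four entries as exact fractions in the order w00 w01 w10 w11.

obs A: pose=(3,-2,E) → sL=160/153, sR=32/9, mL=160/153, mR=-128/51
obs B: pose=(8,-6,N) → sL=2, sR=40/17, mL=2, mR=-6/17
sensor matrix S = [[160/153, 32/9], [2, 40/17]]; det S = -1344/289
solve [mL_A; mL_B] = S·[w00; w01] and [mR_A; mR_B] = S·[w10; w11]:
  w00 = 1, w01 = 0, w10 = 1, w11 = -1

1 0 1 -1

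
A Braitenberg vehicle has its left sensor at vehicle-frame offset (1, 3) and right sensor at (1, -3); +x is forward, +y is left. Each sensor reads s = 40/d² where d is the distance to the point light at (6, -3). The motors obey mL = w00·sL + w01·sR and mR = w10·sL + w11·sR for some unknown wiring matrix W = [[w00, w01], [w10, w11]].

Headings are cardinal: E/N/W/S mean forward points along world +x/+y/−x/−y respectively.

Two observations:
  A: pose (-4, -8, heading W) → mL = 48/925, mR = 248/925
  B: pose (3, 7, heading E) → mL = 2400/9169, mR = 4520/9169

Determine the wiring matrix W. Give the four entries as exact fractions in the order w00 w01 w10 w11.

-1/2 1/2 1/2 1/2

obs A: pose=(-4,-8,W) → sL=8/37, sR=8/25, mL=48/925, mR=248/925
obs B: pose=(3,7,E) → sL=40/173, sR=40/53, mL=2400/9169, mR=4520/9169
sensor matrix S = [[8/37, 8/25], [40/173, 40/53]]; det S = 151296/1696265
solve [mL_A; mL_B] = S·[w00; w01] and [mR_A; mR_B] = S·[w10; w11]:
  w00 = -1/2, w01 = 1/2, w10 = 1/2, w11 = 1/2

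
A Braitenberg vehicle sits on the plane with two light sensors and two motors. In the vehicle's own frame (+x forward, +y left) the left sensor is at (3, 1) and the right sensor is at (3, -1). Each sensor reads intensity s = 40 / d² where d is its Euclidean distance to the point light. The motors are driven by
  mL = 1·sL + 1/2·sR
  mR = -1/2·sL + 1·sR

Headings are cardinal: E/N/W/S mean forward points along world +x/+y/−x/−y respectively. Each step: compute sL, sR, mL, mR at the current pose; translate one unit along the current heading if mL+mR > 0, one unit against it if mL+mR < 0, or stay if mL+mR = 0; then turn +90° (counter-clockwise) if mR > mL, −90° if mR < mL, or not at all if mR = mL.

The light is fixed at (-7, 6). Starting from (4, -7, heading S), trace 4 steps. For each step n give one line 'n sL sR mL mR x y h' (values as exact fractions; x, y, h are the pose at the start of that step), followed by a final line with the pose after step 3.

0 1/10 10/89 139/890 111/1780 4 -7 S
1 40/289 40/233 15100/67337 6900/67337 4 -8 W
2 20/101 20/121 3430/12221 810/12221 3 -8 N
3 40/313 8/73 4172/22849 1044/22849 3 -7 E
final 4 -7 S

n=0: pose=(4,-7,S); sL=1/10, sR=10/89; mL=139/890, mR=111/1780; mL+mR=389/1780 → advance +1; mR−mL=-167/1780 → turn -1·90°
n=1: pose=(4,-8,W); sL=40/289, sR=40/233; mL=15100/67337, mR=6900/67337; mL+mR=22000/67337 → advance +1; mR−mL=-8200/67337 → turn -1·90°
n=2: pose=(3,-8,N); sL=20/101, sR=20/121; mL=3430/12221, mR=810/12221; mL+mR=4240/12221 → advance +1; mR−mL=-2620/12221 → turn -1·90°
n=3: pose=(3,-7,E); sL=40/313, sR=8/73; mL=4172/22849, mR=1044/22849; mL+mR=5216/22849 → advance +1; mR−mL=-3128/22849 → turn -1·90°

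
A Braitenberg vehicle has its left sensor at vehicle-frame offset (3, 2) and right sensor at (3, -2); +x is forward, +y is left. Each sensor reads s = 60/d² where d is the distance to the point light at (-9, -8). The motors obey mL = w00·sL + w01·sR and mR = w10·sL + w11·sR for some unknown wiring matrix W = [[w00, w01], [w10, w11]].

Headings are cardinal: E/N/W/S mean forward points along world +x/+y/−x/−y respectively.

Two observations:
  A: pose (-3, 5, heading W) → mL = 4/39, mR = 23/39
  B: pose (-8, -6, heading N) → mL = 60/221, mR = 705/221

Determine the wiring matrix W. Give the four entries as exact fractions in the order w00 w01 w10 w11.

1/2 -1/2 1 1/2

obs A: pose=(-3,5,W) → sL=6/13, sR=10/39, mL=4/39, mR=23/39
obs B: pose=(-8,-6,N) → sL=30/13, sR=30/17, mL=60/221, mR=705/221
sensor matrix S = [[6/13, 10/39], [30/13, 30/17]]; det S = 640/2873
solve [mL_A; mL_B] = S·[w00; w01] and [mR_A; mR_B] = S·[w10; w11]:
  w00 = 1/2, w01 = -1/2, w10 = 1, w11 = 1/2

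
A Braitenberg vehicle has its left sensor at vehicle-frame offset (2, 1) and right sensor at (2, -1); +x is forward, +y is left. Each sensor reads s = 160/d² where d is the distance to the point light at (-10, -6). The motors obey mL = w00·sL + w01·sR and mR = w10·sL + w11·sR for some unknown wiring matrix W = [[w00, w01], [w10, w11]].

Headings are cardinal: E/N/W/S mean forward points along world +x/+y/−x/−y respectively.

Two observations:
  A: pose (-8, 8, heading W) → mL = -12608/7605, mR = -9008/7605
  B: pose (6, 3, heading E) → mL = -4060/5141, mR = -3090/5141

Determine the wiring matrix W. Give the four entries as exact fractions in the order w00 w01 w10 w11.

-1 -1 -1/2 -1

obs A: pose=(-8,8,W) → sL=160/169, sR=32/45, mL=-12608/7605, mR=-9008/7605
obs B: pose=(6,3,E) → sL=20/53, sR=40/97, mL=-4060/5141, mR=-3090/5141
sensor matrix S = [[160/169, 32/45], [20/53, 40/97]]; det S = 954496/7819461
solve [mL_A; mL_B] = S·[w00; w01] and [mR_A; mR_B] = S·[w10; w11]:
  w00 = -1, w01 = -1, w10 = -1/2, w11 = -1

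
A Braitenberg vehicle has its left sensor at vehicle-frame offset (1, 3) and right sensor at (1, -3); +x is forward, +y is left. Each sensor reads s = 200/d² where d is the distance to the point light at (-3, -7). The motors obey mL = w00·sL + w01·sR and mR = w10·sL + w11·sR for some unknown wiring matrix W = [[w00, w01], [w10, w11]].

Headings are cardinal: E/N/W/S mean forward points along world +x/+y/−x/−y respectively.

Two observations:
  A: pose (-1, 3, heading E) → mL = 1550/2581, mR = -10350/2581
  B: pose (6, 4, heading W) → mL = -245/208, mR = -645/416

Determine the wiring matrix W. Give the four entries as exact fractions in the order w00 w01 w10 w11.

obs A: pose=(-1,3,E) → sL=100/89, sR=100/29, mL=1550/2581, mR=-10350/2581
obs B: pose=(6,4,W) → sL=25/16, sR=10/13, mL=-245/208, mR=-645/416
sensor matrix S = [[100/89, 100/29], [25/16, 10/13]]; det S = -607125/134212
solve [mL_A; mL_B] = S·[w00; w01] and [mR_A; mR_B] = S·[w10; w11]:
  w00 = -1, w01 = 1/2, w10 = -1/2, w11 = -1

-1 1/2 -1/2 -1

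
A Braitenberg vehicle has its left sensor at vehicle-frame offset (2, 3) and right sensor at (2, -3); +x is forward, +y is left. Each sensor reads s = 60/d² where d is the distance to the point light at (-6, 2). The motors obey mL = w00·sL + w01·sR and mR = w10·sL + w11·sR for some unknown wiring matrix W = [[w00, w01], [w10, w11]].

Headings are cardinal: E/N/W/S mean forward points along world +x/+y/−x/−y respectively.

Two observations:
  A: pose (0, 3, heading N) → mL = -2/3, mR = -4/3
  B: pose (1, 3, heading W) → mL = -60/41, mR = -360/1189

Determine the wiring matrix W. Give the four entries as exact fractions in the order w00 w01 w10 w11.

obs A: pose=(0,3,N) → sL=10/3, sR=2/3, mL=-2/3, mR=-4/3
obs B: pose=(1,3,W) → sL=60/29, sR=60/41, mL=-60/41, mR=-360/1189
sensor matrix S = [[10/3, 2/3], [60/29, 60/41]]; det S = 4160/1189
solve [mL_A; mL_B] = S·[w00; w01] and [mR_A; mR_B] = S·[w10; w11]:
  w00 = 0, w01 = -1, w10 = -1/2, w11 = 1/2

0 -1 -1/2 1/2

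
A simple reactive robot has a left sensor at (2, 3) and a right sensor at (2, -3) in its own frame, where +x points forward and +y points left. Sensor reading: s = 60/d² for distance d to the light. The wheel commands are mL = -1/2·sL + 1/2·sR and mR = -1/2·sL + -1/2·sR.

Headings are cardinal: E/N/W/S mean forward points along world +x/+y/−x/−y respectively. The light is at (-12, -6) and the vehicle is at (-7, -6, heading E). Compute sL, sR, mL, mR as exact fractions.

left sensor world pos  = (-5, -3); dL² = 58
right sensor world pos = (-5, -9); dR² = 58
sL = 60/58 = 30/29
sR = 60/58 = 30/29
mL = -1/2·sL + 1/2·sR = 0
mR = -1/2·sL + -1/2·sR = -30/29

30/29 30/29 0 -30/29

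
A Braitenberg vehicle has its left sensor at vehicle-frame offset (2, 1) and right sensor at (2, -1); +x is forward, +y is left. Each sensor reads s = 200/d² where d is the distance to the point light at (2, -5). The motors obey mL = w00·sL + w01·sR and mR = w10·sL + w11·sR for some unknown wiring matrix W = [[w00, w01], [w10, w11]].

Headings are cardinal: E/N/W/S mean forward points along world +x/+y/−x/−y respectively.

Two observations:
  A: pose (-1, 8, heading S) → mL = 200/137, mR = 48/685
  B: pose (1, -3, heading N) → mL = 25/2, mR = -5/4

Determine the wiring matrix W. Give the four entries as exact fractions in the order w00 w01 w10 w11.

obs A: pose=(-1,8,S) → sL=8/5, sR=200/137, mL=200/137, mR=48/685
obs B: pose=(1,-3,N) → sL=10, sR=25/2, mL=25/2, mR=-5/4
sensor matrix S = [[8/5, 200/137], [10, 25/2]]; det S = 740/137
solve [mL_A; mL_B] = S·[w00; w01] and [mR_A; mR_B] = S·[w10; w11]:
  w00 = 0, w01 = 1, w10 = 1/2, w11 = -1/2

0 1 1/2 -1/2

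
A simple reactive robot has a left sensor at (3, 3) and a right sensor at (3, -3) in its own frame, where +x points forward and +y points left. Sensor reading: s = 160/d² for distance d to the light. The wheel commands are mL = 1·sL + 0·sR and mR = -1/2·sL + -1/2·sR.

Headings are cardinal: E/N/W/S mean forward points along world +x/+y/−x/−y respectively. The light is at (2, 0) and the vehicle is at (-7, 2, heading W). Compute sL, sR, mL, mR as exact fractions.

32/29 160/169 32/29 -5024/4901

left sensor world pos  = (-10, -1); dL² = 145
right sensor world pos = (-10, 5); dR² = 169
sL = 160/145 = 32/29
sR = 160/169 = 160/169
mL = 1·sL + 0·sR = 32/29
mR = -1/2·sL + -1/2·sR = -5024/4901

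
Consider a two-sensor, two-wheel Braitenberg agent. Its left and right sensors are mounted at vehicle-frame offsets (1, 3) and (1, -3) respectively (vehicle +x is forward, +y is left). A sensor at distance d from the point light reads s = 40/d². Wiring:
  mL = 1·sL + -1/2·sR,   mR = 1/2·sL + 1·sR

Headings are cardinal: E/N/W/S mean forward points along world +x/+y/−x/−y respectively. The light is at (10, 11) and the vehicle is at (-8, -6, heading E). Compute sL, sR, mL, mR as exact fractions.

left sensor world pos  = (-7, -3); dL² = 485
right sensor world pos = (-7, -9); dR² = 689
sL = 40/485 = 8/97
sR = 40/689 = 40/689
mL = 1·sL + -1/2·sR = 3572/66833
mR = 1/2·sL + 1·sR = 6636/66833

8/97 40/689 3572/66833 6636/66833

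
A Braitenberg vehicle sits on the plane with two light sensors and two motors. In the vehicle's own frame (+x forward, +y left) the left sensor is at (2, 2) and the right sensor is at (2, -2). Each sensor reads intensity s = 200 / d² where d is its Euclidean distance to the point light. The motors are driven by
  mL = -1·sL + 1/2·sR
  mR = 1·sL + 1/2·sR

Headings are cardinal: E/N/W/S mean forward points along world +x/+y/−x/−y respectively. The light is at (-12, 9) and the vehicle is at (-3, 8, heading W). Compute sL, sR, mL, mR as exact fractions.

left sensor world pos  = (-5, 6); dL² = 58
right sensor world pos = (-5, 10); dR² = 50
sL = 200/58 = 100/29
sR = 200/50 = 4
mL = -1·sL + 1/2·sR = -42/29
mR = 1·sL + 1/2·sR = 158/29

100/29 4 -42/29 158/29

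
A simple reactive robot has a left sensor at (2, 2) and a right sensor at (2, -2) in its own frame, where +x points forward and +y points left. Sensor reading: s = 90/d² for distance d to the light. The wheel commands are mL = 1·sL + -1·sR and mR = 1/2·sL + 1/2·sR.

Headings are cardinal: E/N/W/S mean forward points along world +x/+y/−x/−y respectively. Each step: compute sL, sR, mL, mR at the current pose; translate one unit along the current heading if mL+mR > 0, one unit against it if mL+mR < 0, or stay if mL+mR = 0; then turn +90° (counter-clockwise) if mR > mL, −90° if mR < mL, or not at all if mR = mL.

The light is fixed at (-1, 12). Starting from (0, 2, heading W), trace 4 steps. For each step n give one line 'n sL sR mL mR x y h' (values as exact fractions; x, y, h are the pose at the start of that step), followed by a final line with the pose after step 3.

0 18/29 18/13 -288/377 378/377 0 2 W
1 45/74 45/74 0 45/74 -1 2 S
2 18/17 90/173 1584/2941 2322/2941 -1 1 E
3 45/41 1 4/41 43/41 0 1 N
final 0 2 W

n=0: pose=(0,2,W); sL=18/29, sR=18/13; mL=-288/377, mR=378/377; mL+mR=90/377 → advance +1; mR−mL=666/377 → turn +1·90°
n=1: pose=(-1,2,S); sL=45/74, sR=45/74; mL=0, mR=45/74; mL+mR=45/74 → advance +1; mR−mL=45/74 → turn +1·90°
n=2: pose=(-1,1,E); sL=18/17, sR=90/173; mL=1584/2941, mR=2322/2941; mL+mR=3906/2941 → advance +1; mR−mL=738/2941 → turn +1·90°
n=3: pose=(0,1,N); sL=45/41, sR=1; mL=4/41, mR=43/41; mL+mR=47/41 → advance +1; mR−mL=39/41 → turn +1·90°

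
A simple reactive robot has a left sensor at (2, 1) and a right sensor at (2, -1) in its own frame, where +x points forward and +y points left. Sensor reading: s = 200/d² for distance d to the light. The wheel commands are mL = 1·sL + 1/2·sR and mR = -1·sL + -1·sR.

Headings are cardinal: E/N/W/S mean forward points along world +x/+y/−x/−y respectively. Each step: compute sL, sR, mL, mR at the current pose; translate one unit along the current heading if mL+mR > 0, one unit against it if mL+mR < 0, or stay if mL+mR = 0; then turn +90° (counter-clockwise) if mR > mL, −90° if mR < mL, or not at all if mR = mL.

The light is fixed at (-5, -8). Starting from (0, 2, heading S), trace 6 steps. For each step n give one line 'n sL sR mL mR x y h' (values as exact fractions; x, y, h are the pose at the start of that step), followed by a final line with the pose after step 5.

0 2 5/2 13/4 -9/2 0 2 S
1 200/109 200/153 41500/16677 -52400/16677 0 3 W
2 100/97 100/109 15750/10573 -20600/10573 1 3 N
3 40/37 40/29 1900/1073 -2640/1073 1 2 E
4 2 5/2 13/4 -9/2 0 2 S
5 200/109 200/153 41500/16677 -52400/16677 0 3 W
final 1 3 N

n=0: pose=(0,2,S); sL=2, sR=5/2; mL=13/4, mR=-9/2; mL+mR=-5/4 → advance -1; mR−mL=-31/4 → turn -1·90°
n=1: pose=(0,3,W); sL=200/109, sR=200/153; mL=41500/16677, mR=-52400/16677; mL+mR=-100/153 → advance -1; mR−mL=-31300/5559 → turn -1·90°
n=2: pose=(1,3,N); sL=100/97, sR=100/109; mL=15750/10573, mR=-20600/10573; mL+mR=-50/109 → advance -1; mR−mL=-36350/10573 → turn -1·90°
n=3: pose=(1,2,E); sL=40/37, sR=40/29; mL=1900/1073, mR=-2640/1073; mL+mR=-20/29 → advance -1; mR−mL=-4540/1073 → turn -1·90°
n=4: pose=(0,2,S); sL=2, sR=5/2; mL=13/4, mR=-9/2; mL+mR=-5/4 → advance -1; mR−mL=-31/4 → turn -1·90°
n=5: pose=(0,3,W); sL=200/109, sR=200/153; mL=41500/16677, mR=-52400/16677; mL+mR=-100/153 → advance -1; mR−mL=-31300/5559 → turn -1·90°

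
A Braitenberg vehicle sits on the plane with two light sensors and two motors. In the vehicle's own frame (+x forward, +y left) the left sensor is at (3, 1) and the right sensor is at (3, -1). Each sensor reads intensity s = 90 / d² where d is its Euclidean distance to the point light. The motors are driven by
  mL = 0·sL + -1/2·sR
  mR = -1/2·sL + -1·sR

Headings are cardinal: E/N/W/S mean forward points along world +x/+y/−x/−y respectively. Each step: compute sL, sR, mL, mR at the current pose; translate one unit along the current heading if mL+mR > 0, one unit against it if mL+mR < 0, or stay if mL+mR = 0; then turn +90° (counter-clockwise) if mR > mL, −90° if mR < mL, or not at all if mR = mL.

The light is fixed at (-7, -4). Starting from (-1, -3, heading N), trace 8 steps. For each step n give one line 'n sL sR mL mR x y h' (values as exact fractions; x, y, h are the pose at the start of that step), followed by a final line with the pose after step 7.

n=0: pose=(-1,-3,N); sL=90/41, sR=18/13; mL=-9/13, mR=-1323/533; mL+mR=-1692/533 → advance -1; mR−mL=-954/533 → turn -1·90°
n=1: pose=(-1,-4,E); sL=45/41, sR=45/41; mL=-45/82, mR=-135/82; mL+mR=-90/41 → advance -1; mR−mL=-45/41 → turn -1·90°
n=2: pose=(-2,-4,S); sL=2, sR=18/5; mL=-9/5, mR=-23/5; mL+mR=-32/5 → advance -1; mR−mL=-14/5 → turn -1·90°
n=3: pose=(-2,-3,W); sL=45/2, sR=45/4; mL=-45/8, mR=-45/2; mL+mR=-225/8 → advance -1; mR−mL=-135/8 → turn -1·90°
n=4: pose=(-1,-3,N); sL=90/41, sR=18/13; mL=-9/13, mR=-1323/533; mL+mR=-1692/533 → advance -1; mR−mL=-954/533 → turn -1·90°
n=5: pose=(-1,-4,E); sL=45/41, sR=45/41; mL=-45/82, mR=-135/82; mL+mR=-90/41 → advance -1; mR−mL=-45/41 → turn -1·90°
n=6: pose=(-2,-4,S); sL=2, sR=18/5; mL=-9/5, mR=-23/5; mL+mR=-32/5 → advance -1; mR−mL=-14/5 → turn -1·90°
n=7: pose=(-2,-3,W); sL=45/2, sR=45/4; mL=-45/8, mR=-45/2; mL+mR=-225/8 → advance -1; mR−mL=-135/8 → turn -1·90°

0 90/41 18/13 -9/13 -1323/533 -1 -3 N
1 45/41 45/41 -45/82 -135/82 -1 -4 E
2 2 18/5 -9/5 -23/5 -2 -4 S
3 45/2 45/4 -45/8 -45/2 -2 -3 W
4 90/41 18/13 -9/13 -1323/533 -1 -3 N
5 45/41 45/41 -45/82 -135/82 -1 -4 E
6 2 18/5 -9/5 -23/5 -2 -4 S
7 45/2 45/4 -45/8 -45/2 -2 -3 W
final -1 -3 N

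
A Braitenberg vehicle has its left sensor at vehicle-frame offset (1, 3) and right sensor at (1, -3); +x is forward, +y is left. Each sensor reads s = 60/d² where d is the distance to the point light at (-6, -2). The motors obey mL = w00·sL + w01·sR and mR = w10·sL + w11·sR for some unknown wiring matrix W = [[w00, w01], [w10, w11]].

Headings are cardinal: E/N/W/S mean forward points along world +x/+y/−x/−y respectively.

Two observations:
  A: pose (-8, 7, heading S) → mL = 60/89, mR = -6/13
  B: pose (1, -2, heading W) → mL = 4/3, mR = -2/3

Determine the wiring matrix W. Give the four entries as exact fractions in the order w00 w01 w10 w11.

obs A: pose=(-8,7,S) → sL=12/13, sR=60/89, mL=60/89, mR=-6/13
obs B: pose=(1,-2,W) → sL=4/3, sR=4/3, mL=4/3, mR=-2/3
sensor matrix S = [[12/13, 60/89], [4/3, 4/3]]; det S = 384/1157
solve [mL_A; mL_B] = S·[w00; w01] and [mR_A; mR_B] = S·[w10; w11]:
  w00 = 0, w01 = 1, w10 = -1/2, w11 = 0

0 1 -1/2 0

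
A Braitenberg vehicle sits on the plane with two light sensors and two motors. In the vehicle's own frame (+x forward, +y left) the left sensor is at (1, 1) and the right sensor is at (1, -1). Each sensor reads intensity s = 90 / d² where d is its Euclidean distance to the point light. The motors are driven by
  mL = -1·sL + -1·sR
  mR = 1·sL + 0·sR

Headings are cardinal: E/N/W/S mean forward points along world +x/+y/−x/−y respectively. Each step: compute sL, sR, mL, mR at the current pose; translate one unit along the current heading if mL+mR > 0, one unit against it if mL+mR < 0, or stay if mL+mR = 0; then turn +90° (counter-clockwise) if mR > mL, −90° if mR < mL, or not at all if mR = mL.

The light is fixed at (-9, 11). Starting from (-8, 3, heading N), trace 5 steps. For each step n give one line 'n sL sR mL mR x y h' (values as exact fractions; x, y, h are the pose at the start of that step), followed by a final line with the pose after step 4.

n=0: pose=(-8,3,N); sL=90/49, sR=90/53; mL=-9180/2597, mR=90/49; mL+mR=-90/53 → advance -1; mR−mL=13950/2597 → turn +1·90°
n=1: pose=(-8,2,W); sL=9/10, sR=45/32; mL=-369/160, mR=9/10; mL+mR=-45/32 → advance -1; mR−mL=513/160 → turn +1·90°
n=2: pose=(-7,2,S); sL=90/109, sR=90/101; mL=-18900/11009, mR=90/109; mL+mR=-90/101 → advance -1; mR−mL=27990/11009 → turn +1·90°
n=3: pose=(-7,3,E); sL=45/29, sR=1; mL=-74/29, mR=45/29; mL+mR=-1 → advance -1; mR−mL=119/29 → turn +1·90°
n=4: pose=(-8,3,N); sL=90/49, sR=90/53; mL=-9180/2597, mR=90/49; mL+mR=-90/53 → advance -1; mR−mL=13950/2597 → turn +1·90°

0 90/49 90/53 -9180/2597 90/49 -8 3 N
1 9/10 45/32 -369/160 9/10 -8 2 W
2 90/109 90/101 -18900/11009 90/109 -7 2 S
3 45/29 1 -74/29 45/29 -7 3 E
4 90/49 90/53 -9180/2597 90/49 -8 3 N
final -8 2 W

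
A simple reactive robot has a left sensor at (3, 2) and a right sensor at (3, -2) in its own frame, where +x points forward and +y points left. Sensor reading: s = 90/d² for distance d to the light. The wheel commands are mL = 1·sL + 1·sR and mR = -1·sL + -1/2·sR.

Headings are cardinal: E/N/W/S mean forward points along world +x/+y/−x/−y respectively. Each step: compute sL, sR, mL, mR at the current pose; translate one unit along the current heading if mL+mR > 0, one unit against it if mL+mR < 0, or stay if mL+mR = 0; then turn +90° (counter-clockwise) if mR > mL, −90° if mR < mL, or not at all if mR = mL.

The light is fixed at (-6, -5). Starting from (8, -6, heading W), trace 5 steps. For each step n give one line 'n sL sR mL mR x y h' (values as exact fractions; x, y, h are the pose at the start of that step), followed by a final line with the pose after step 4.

0 9/13 45/61 1134/793 -1683/1586 8 -6 W
1 18/25 90/229 6372/5725 -5247/5725 7 -6 N
2 9/26 9/26 9/13 -27/52 7 -5 E
3 18/53 10/17 836/901 -571/901 8 -5 S
4 9/13 45/61 1134/793 -1683/1586 8 -6 W
final 7 -6 N

n=0: pose=(8,-6,W); sL=9/13, sR=45/61; mL=1134/793, mR=-1683/1586; mL+mR=45/122 → advance +1; mR−mL=-3951/1586 → turn -1·90°
n=1: pose=(7,-6,N); sL=18/25, sR=90/229; mL=6372/5725, mR=-5247/5725; mL+mR=45/229 → advance +1; mR−mL=-11619/5725 → turn -1·90°
n=2: pose=(7,-5,E); sL=9/26, sR=9/26; mL=9/13, mR=-27/52; mL+mR=9/52 → advance +1; mR−mL=-63/52 → turn -1·90°
n=3: pose=(8,-5,S); sL=18/53, sR=10/17; mL=836/901, mR=-571/901; mL+mR=5/17 → advance +1; mR−mL=-1407/901 → turn -1·90°
n=4: pose=(8,-6,W); sL=9/13, sR=45/61; mL=1134/793, mR=-1683/1586; mL+mR=45/122 → advance +1; mR−mL=-3951/1586 → turn -1·90°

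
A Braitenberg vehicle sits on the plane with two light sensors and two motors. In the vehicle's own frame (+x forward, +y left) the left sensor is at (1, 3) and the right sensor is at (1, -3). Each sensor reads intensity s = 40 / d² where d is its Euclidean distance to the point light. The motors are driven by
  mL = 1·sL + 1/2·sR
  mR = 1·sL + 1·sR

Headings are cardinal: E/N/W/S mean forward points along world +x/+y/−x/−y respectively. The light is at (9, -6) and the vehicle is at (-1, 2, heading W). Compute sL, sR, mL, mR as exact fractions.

left sensor world pos  = (-2, -1); dL² = 146
right sensor world pos = (-2, 5); dR² = 242
sL = 40/146 = 20/73
sR = 40/242 = 20/121
mL = 1·sL + 1/2·sR = 3150/8833
mR = 1·sL + 1·sR = 3880/8833

20/73 20/121 3150/8833 3880/8833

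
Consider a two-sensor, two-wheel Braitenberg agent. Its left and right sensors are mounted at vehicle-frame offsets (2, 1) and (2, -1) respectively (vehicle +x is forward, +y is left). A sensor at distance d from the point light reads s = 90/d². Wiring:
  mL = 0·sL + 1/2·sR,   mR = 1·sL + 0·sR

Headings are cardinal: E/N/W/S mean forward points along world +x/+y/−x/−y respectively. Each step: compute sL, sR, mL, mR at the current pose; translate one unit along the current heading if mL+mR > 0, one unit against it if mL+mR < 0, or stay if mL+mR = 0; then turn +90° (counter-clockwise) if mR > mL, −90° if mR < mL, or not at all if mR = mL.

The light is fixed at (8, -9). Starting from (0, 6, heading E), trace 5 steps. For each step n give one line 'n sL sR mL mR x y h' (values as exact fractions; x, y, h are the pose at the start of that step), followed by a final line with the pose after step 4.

0 45/146 45/116 45/232 45/146 0 6 E
1 90/353 18/65 9/65 90/353 1 6 N
2 5/17 9/37 9/74 5/17 1 7 W
3 18/49 90/277 45/277 18/49 0 7 S
4 45/146 45/116 45/232 45/146 0 6 E
final 1 6 N

n=0: pose=(0,6,E); sL=45/146, sR=45/116; mL=45/232, mR=45/146; mL+mR=8505/16936 → advance +1; mR−mL=1935/16936 → turn +1·90°
n=1: pose=(1,6,N); sL=90/353, sR=18/65; mL=9/65, mR=90/353; mL+mR=9027/22945 → advance +1; mR−mL=2673/22945 → turn +1·90°
n=2: pose=(1,7,W); sL=5/17, sR=9/37; mL=9/74, mR=5/17; mL+mR=523/1258 → advance +1; mR−mL=217/1258 → turn +1·90°
n=3: pose=(0,7,S); sL=18/49, sR=90/277; mL=45/277, mR=18/49; mL+mR=7191/13573 → advance +1; mR−mL=2781/13573 → turn +1·90°
n=4: pose=(0,6,E); sL=45/146, sR=45/116; mL=45/232, mR=45/146; mL+mR=8505/16936 → advance +1; mR−mL=1935/16936 → turn +1·90°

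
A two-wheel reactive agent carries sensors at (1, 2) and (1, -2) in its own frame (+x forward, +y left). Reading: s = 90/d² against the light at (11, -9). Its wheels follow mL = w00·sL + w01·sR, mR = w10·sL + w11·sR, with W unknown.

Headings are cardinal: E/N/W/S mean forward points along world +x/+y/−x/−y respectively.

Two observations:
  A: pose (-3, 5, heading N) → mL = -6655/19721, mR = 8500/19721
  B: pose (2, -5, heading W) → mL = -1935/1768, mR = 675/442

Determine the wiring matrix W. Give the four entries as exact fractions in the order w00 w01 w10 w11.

obs A: pose=(-3,5,N) → sL=90/481, sR=10/41, mL=-6655/19721, mR=8500/19721
obs B: pose=(2,-5,W) → sL=45/52, sR=45/68, mL=-1935/1768, mR=675/442
sensor matrix S = [[90/481, 10/41], [45/52, 45/68]]; det S = -2250/25789
solve [mL_A; mL_B] = S·[w00; w01] and [mR_A; mR_B] = S·[w10; w11]:
  w00 = -1/2, w01 = -1, w10 = 1, w11 = 1

-1/2 -1 1 1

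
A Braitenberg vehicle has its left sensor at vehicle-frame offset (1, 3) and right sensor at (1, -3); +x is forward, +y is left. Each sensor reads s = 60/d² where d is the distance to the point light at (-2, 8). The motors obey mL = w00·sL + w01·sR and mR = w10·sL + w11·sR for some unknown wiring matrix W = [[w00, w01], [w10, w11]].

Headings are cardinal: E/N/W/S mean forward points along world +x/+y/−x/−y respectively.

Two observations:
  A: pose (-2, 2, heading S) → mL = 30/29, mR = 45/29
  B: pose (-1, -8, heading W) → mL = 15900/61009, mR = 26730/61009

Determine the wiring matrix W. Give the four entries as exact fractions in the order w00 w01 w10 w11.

obs A: pose=(-2,2,S) → sL=30/29, sR=30/29, mL=30/29, mR=45/29
obs B: pose=(-1,-8,W) → sL=60/361, sR=60/169, mL=15900/61009, mR=26730/61009
sensor matrix S = [[30/29, 30/29], [60/361, 60/169]]; det S = 345600/1769261
solve [mL_A; mL_B] = S·[w00; w01] and [mR_A; mR_B] = S·[w10; w11]:
  w00 = 1/2, w01 = 1/2, w10 = 1/2, w11 = 1

1/2 1/2 1/2 1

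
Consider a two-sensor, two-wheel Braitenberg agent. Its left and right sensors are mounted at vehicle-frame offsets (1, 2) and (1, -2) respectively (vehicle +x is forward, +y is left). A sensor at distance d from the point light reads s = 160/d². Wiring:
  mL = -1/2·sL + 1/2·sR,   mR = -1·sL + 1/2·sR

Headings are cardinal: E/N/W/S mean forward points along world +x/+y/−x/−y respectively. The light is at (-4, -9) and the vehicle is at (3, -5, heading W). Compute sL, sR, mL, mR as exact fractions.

4 20/9 -8/9 -26/9

left sensor world pos  = (2, -7); dL² = 40
right sensor world pos = (2, -3); dR² = 72
sL = 160/40 = 4
sR = 160/72 = 20/9
mL = -1/2·sL + 1/2·sR = -8/9
mR = -1·sL + 1/2·sR = -26/9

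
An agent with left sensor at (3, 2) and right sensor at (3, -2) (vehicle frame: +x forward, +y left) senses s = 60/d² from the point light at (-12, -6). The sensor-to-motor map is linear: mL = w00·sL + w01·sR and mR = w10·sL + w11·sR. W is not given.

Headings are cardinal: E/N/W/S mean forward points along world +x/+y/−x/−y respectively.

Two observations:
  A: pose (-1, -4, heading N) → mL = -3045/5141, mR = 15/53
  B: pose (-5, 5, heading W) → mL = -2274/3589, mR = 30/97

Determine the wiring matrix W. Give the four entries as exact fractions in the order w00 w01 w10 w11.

-1/2 -1 1/2 0

obs A: pose=(-1,-4,N) → sL=30/53, sR=30/97, mL=-3045/5141, mR=15/53
obs B: pose=(-5,5,W) → sL=60/97, sR=12/37, mL=-2274/3589, mR=30/97
sensor matrix S = [[30/53, 30/97], [60/97, 12/37]]; det S = -142560/18451049
solve [mL_A; mL_B] = S·[w00; w01] and [mR_A; mR_B] = S·[w10; w11]:
  w00 = -1/2, w01 = -1, w10 = 1/2, w11 = 0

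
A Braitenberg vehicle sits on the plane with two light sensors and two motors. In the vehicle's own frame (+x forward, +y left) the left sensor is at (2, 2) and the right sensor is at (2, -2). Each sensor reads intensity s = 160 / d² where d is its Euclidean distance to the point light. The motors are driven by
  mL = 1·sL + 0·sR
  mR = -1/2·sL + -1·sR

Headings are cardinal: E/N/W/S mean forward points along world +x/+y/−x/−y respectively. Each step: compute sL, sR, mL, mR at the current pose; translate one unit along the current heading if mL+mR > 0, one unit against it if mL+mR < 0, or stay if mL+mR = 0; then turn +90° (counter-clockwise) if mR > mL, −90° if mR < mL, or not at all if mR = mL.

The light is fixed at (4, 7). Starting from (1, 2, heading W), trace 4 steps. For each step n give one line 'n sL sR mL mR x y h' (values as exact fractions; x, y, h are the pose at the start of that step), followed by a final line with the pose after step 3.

n=0: pose=(1,2,W); sL=80/37, sR=80/17; mL=80/37, mR=-3640/629; mL+mR=-2280/629 → advance -1; mR−mL=-5000/629 → turn -1·90°
n=1: pose=(2,2,N); sL=32/5, sR=160/9; mL=32/5, mR=-944/45; mL+mR=-656/45 → advance -1; mR−mL=-1232/45 → turn -1·90°
n=2: pose=(2,1,E); sL=10, sR=5/2; mL=10, mR=-15/2; mL+mR=5/2 → advance +1; mR−mL=-35/2 → turn -1·90°
n=3: pose=(3,1,S); sL=32/13, sR=160/73; mL=32/13, mR=-3248/949; mL+mR=-912/949 → advance -1; mR−mL=-5584/949 → turn -1·90°

0 80/37 80/17 80/37 -3640/629 1 2 W
1 32/5 160/9 32/5 -944/45 2 2 N
2 10 5/2 10 -15/2 2 1 E
3 32/13 160/73 32/13 -3248/949 3 1 S
final 3 2 W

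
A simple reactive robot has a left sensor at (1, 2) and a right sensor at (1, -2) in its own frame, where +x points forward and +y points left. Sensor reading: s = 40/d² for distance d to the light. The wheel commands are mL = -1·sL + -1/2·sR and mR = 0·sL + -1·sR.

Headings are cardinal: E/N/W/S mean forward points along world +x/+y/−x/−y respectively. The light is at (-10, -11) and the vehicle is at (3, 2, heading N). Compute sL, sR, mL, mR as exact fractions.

left sensor world pos  = (1, 3); dL² = 317
right sensor world pos = (5, 3); dR² = 421
sL = 40/317 = 40/317
sR = 40/421 = 40/421
mL = -1·sL + -1/2·sR = -23180/133457
mR = 0·sL + -1·sR = -40/421

40/317 40/421 -23180/133457 -40/421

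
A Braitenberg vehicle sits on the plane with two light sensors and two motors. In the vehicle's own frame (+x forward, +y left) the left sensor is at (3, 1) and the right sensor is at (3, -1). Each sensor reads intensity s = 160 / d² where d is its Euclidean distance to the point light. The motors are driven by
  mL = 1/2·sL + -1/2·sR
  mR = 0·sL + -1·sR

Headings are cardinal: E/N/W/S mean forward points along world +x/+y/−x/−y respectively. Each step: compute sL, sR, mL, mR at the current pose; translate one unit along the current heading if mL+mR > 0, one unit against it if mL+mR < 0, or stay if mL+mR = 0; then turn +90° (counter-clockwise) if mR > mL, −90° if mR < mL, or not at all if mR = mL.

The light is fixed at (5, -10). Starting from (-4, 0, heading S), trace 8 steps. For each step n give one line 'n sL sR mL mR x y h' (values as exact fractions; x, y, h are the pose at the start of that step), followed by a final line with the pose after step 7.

0 160/113 160/149 2880/16837 -160/149 -4 0 S
1 40/61 5/9 55/1098 -5/9 -4 1 W
2 160/277 32/49 -512/13573 -32/49 -3 1 N
3 80/73 80/53 -800/3869 -80/53 -3 0 E
4 160/113 160/149 2880/16837 -160/149 -4 0 S
5 40/61 5/9 55/1098 -5/9 -4 1 W
6 160/277 32/49 -512/13573 -32/49 -3 1 N
7 80/73 80/53 -800/3869 -80/53 -3 0 E
final -4 0 S

n=0: pose=(-4,0,S); sL=160/113, sR=160/149; mL=2880/16837, mR=-160/149; mL+mR=-15200/16837 → advance -1; mR−mL=-20960/16837 → turn -1·90°
n=1: pose=(-4,1,W); sL=40/61, sR=5/9; mL=55/1098, mR=-5/9; mL+mR=-185/366 → advance -1; mR−mL=-665/1098 → turn -1·90°
n=2: pose=(-3,1,N); sL=160/277, sR=32/49; mL=-512/13573, mR=-32/49; mL+mR=-9376/13573 → advance -1; mR−mL=-8352/13573 → turn -1·90°
n=3: pose=(-3,0,E); sL=80/73, sR=80/53; mL=-800/3869, mR=-80/53; mL+mR=-6640/3869 → advance -1; mR−mL=-5040/3869 → turn -1·90°
n=4: pose=(-4,0,S); sL=160/113, sR=160/149; mL=2880/16837, mR=-160/149; mL+mR=-15200/16837 → advance -1; mR−mL=-20960/16837 → turn -1·90°
n=5: pose=(-4,1,W); sL=40/61, sR=5/9; mL=55/1098, mR=-5/9; mL+mR=-185/366 → advance -1; mR−mL=-665/1098 → turn -1·90°
n=6: pose=(-3,1,N); sL=160/277, sR=32/49; mL=-512/13573, mR=-32/49; mL+mR=-9376/13573 → advance -1; mR−mL=-8352/13573 → turn -1·90°
n=7: pose=(-3,0,E); sL=80/73, sR=80/53; mL=-800/3869, mR=-80/53; mL+mR=-6640/3869 → advance -1; mR−mL=-5040/3869 → turn -1·90°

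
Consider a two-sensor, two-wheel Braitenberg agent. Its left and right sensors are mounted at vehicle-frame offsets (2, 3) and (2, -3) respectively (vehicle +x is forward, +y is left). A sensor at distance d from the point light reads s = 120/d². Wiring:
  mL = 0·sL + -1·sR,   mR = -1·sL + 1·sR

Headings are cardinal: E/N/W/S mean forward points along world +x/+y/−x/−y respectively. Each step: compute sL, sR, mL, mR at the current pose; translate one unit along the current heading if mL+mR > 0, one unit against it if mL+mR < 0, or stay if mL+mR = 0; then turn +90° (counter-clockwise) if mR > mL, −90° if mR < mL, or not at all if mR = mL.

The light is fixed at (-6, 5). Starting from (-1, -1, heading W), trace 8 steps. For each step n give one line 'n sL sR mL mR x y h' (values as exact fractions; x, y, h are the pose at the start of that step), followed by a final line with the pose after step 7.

n=0: pose=(-1,-1,W); sL=4/3, sR=20/3; mL=-20/3, mR=16/3; mL+mR=-4/3 → advance -1; mR−mL=12 → turn +1·90°
n=1: pose=(0,-1,S); sL=24/29, sR=120/73; mL=-120/73, mR=1728/2117; mL+mR=-24/29 → advance -1; mR−mL=5208/2117 → turn +1·90°
n=2: pose=(0,0,E); sL=30/17, sR=15/16; mL=-15/16, mR=-225/272; mL+mR=-30/17 → advance -1; mR−mL=15/136 → turn +1·90°
n=3: pose=(-1,0,N); sL=120/13, sR=120/73; mL=-120/73, mR=-7200/949; mL+mR=-120/13 → advance -1; mR−mL=-5640/949 → turn -1·90°
n=4: pose=(-1,-1,E); sL=60/29, sR=12/13; mL=-12/13, mR=-432/377; mL+mR=-60/29 → advance -1; mR−mL=-84/377 → turn -1·90°
n=5: pose=(-2,-1,S); sL=120/113, sR=24/13; mL=-24/13, mR=1152/1469; mL+mR=-120/113 → advance -1; mR−mL=3864/1469 → turn +1·90°
n=6: pose=(-2,0,E); sL=3, sR=6/5; mL=-6/5, mR=-9/5; mL+mR=-3 → advance -1; mR−mL=-3/5 → turn -1·90°
n=7: pose=(-3,0,S); sL=24/17, sR=120/49; mL=-120/49, mR=864/833; mL+mR=-24/17 → advance -1; mR−mL=2904/833 → turn +1·90°

0 4/3 20/3 -20/3 16/3 -1 -1 W
1 24/29 120/73 -120/73 1728/2117 0 -1 S
2 30/17 15/16 -15/16 -225/272 0 0 E
3 120/13 120/73 -120/73 -7200/949 -1 0 N
4 60/29 12/13 -12/13 -432/377 -1 -1 E
5 120/113 24/13 -24/13 1152/1469 -2 -1 S
6 3 6/5 -6/5 -9/5 -2 0 E
7 24/17 120/49 -120/49 864/833 -3 0 S
final -3 1 E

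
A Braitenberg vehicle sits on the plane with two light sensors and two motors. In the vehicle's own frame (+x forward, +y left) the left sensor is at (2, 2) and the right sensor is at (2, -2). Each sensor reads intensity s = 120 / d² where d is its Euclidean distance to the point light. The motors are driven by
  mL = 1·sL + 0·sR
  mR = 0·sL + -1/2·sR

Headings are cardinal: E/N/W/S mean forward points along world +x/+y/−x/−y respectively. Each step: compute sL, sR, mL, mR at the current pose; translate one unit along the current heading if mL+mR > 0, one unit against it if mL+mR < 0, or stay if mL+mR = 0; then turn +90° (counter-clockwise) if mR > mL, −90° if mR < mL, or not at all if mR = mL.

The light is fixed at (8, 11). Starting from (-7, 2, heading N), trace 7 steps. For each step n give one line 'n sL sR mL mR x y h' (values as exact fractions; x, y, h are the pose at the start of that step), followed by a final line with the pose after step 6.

0 60/169 60/109 60/169 -30/109 -7 2 N
1 24/41 120/269 24/41 -60/269 -7 3 E
2 30/61 30/89 30/61 -15/89 -6 3 S
3 120/377 24/61 120/377 -12/61 -6 2 W
4 60/169 60/109 60/169 -30/109 -7 2 N
5 24/41 120/269 24/41 -60/269 -7 3 E
6 30/61 30/89 30/61 -15/89 -6 3 S
final -6 2 W

n=0: pose=(-7,2,N); sL=60/169, sR=60/109; mL=60/169, mR=-30/109; mL+mR=1470/18421 → advance +1; mR−mL=-11610/18421 → turn -1·90°
n=1: pose=(-7,3,E); sL=24/41, sR=120/269; mL=24/41, mR=-60/269; mL+mR=3996/11029 → advance +1; mR−mL=-8916/11029 → turn -1·90°
n=2: pose=(-6,3,S); sL=30/61, sR=30/89; mL=30/61, mR=-15/89; mL+mR=1755/5429 → advance +1; mR−mL=-3585/5429 → turn -1·90°
n=3: pose=(-6,2,W); sL=120/377, sR=24/61; mL=120/377, mR=-12/61; mL+mR=2796/22997 → advance +1; mR−mL=-11844/22997 → turn -1·90°
n=4: pose=(-7,2,N); sL=60/169, sR=60/109; mL=60/169, mR=-30/109; mL+mR=1470/18421 → advance +1; mR−mL=-11610/18421 → turn -1·90°
n=5: pose=(-7,3,E); sL=24/41, sR=120/269; mL=24/41, mR=-60/269; mL+mR=3996/11029 → advance +1; mR−mL=-8916/11029 → turn -1·90°
n=6: pose=(-6,3,S); sL=30/61, sR=30/89; mL=30/61, mR=-15/89; mL+mR=1755/5429 → advance +1; mR−mL=-3585/5429 → turn -1·90°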